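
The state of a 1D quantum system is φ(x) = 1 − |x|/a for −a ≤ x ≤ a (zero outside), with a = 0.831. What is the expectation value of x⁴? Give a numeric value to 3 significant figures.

⟨x⁴⟩ = ∫ x⁴·|φ|² dx / ∫|φ|² dx (integrals over the domain).
φ is even, so ∫ over [−a, a] = 2∫₀ᵃ with φ = 1 − x/a there: ∫₀ᵃ (1 − x/a)² dx = a/3, ∫₀ᵃ x²(1 − x/a)² dx = a³/30, ∫₀ᵃ x⁴(1 − x/a)² dx = a⁵/105.
State is unnormalized: ∫|φ|² dx = 0.55400, and ∫φ*·x⁴·φ dx = 0.0075482, so ⟨x⁴⟩ = 0.0075482 / 0.55400.
⟨x⁴⟩ = 0.013625.

0.0136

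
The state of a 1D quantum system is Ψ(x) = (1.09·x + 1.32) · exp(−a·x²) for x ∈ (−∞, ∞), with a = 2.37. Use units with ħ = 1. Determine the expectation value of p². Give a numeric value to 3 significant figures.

2.69

p² Ψ = −ħ² d²Ψ/dx²; ⟨p²⟩ = −ħ² ∫ Ψ*·Ψ'' dx / ∫|Ψ|² dx.
Expand each integrand as polynomial × e^(−2ax²) and use ∫x^(2j)·e^(−2ax²) dx = (2j−1)!!/(4a)^j · √(π/(2a)), odd powers → 0; here √(π/(2a)) = 0.81412. Differentiate with the product rule, d/dx e^(−ax²) = −2ax·e^(−ax²).
State is unnormalized: ∫|Ψ|² dx = 1.5205, and ∫Ψ*·(−ħ² Ψ'') dx = 4.0873, so ⟨p²⟩ = 4.0873 / 1.5205.
⟨p²⟩ = 2.6881.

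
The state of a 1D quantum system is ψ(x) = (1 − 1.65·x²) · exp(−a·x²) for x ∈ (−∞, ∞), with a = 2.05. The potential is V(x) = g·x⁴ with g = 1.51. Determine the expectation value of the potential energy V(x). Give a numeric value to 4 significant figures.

⟨V⟩ = ∫ V(x)·|ψ|² dx / ∫|ψ|² dx.
Expand each integrand as polynomial × e^(−2ax²) and use ∫x^(2j)·e^(−2ax²) dx = (2j−1)!!/(4a)^j · √(π/(2a)), odd powers → 0; here √(π/(2a)) = 0.87535.
State is unnormalized: ∫|ψ|² dx = 0.62940, and ∫ψ*·V(x)·ψ dx = 0.023880, so ⟨V⟩ = 0.023880 / 0.62940.
⟨V⟩ = 0.037941.

0.03794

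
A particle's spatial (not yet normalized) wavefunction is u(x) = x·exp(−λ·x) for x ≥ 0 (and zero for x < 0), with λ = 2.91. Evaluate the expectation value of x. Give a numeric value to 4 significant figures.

⟨x⟩ = ∫ x·|u|² dx / ∫|u|² dx (integrals over the domain).
Every integrand reduces to terms xʲ·e^(−2λx) on [0, ∞); use ∫₀^∞ xʲ·e^(−2λx) dx = j!/(2λ)^(j+1).
State is unnormalized: ∫|u|² dx = 0.010145, and ∫u*·x·u dx = 0.0052295, so ⟨x⟩ = 0.0052295 / 0.010145.
⟨x⟩ = 0.51546.

0.5155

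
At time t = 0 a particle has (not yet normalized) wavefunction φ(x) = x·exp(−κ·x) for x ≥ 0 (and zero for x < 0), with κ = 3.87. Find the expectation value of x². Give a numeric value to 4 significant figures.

⟨x²⟩ = ∫ x²·|φ|² dx / ∫|φ|² dx (integrals over the domain).
Every integrand reduces to terms xʲ·e^(−2κx) on [0, ∞); use ∫₀^∞ xʲ·e^(−2κx) dx = j!/(2κ)^(j+1).
State is unnormalized: ∫|φ|² dx = 0.0043133, and ∫φ*·x²·φ dx = 0.00086399, so ⟨x²⟩ = 0.00086399 / 0.0043133.
⟨x²⟩ = 0.20031.

0.2003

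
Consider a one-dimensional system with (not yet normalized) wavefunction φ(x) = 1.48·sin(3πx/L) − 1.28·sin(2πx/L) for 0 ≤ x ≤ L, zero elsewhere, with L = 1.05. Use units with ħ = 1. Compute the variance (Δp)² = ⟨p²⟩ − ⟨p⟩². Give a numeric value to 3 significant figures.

61.4

Compute ⟨p⟩ and ⟨p²⟩ separately; (Δp)² = ⟨p²⟩ − ⟨p⟩².
d²/dx² sin(jπx/L) = −(jπ/L)²·sin(jπx/L); on 0 ≤ x ≤ L, ∫sin²(jπx/L) dx = L/2 and ∫sin(jπx/L)·sin(lπx/L) dx = 0 for j ≠ l, so only diagonal terms survive in ∫|φ|² and ∫φ·φ″; ∫φ·φ′ dx = [φ²/2] between the walls = 0.
Normalization: ∫|φ|² dx = 2.0101.
⟨p⟩ = 0.0000 and ⟨p²⟩ = 61.415.
(Δp)² = 61.415 − (0.0000)² = 61.415.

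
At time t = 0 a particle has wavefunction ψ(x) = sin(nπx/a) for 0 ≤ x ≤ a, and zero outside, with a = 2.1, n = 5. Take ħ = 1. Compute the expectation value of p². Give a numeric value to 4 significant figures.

55.95

p² ψ = −ħ² d²ψ/dx²; ⟨p²⟩ = −ħ² ∫ ψ*·ψ'' dx / ∫|ψ|² dx.
d/dx sin(nπx/a) = (nπ/a)·cos(nπx/a) and d²/dx² sin(nπx/a) = −(nπ/a)²·sin(nπx/a); on 0 ≤ x ≤ a, ∫sin²(nπx/a) dx = a/2 and ∫sin(nπx/a)·cos(nπx/a) dx = 0.
State is unnormalized: ∫|ψ|² dx = 1.0500, and ∫ψ*·(−ħ² ψ'') dx = 58.748, so ⟨p²⟩ = 58.748 / 1.0500.
⟨p²⟩ = 55.950.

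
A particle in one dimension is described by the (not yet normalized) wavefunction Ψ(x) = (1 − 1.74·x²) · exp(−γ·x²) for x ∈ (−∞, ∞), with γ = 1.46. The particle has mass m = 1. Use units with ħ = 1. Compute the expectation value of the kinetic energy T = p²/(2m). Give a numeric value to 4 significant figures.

T = −(ħ²/2m) d²/dx², so ⟨T⟩ = −(ħ²/2m) ∫ Ψ*·Ψ'' dx / ∫|Ψ|² dx; with m = 1.
Expand each integrand as polynomial × e^(−2γx²) and use ∫x^(2j)·e^(−2γx²) dx = (2j−1)!!/(4γ)^j · √(π/(2γ)), odd powers → 0; here √(π/(2γ)) = 1.0373. Differentiate with the product rule, d/dx e^(−γx²) = −2γx·e^(−γx²).
State is unnormalized: ∫|Ψ|² dx = 0.69540, and ∫Ψ*·(−ħ²/2m · Ψ'') dx = 1.6789, so ⟨T⟩ = 1.6789 / 0.69540.
⟨T⟩ = 2.4143.

2.414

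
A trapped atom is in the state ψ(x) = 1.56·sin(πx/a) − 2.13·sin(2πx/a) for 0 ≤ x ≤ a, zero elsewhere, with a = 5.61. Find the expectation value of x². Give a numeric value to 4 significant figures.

15.08

⟨x²⟩ = ∫ x²·|ψ|² dx / ∫|ψ|² dx (integrals over the domain).
On 0 ≤ x ≤ a (j ≠ l): ∫sin²(jπx/a) dx = a/2, ∫sin(jπx/a)·sin(lπx/a) dx = 0; diagonal moments ∫x·sin²(jπx/a) dx = a²/4, ∫x²·sin²(jπx/a) dx = a³·(1/6 − 1/(4j²π²)); cross terms ∫x·sin(jπx/a)·sin(lπx/a) dx = 0 for j + l even and −4jla²/(π²(j² − l²)²) for j + l odd, ∫x²·sin(jπx/a)·sin(lπx/a) dx = (−1)^(j+l)·4jla³/(π²(j² − l²)²); higher powers the same way via product-to-sum and parts.
State is unnormalized: ∫|ψ|² dx = 19.552, and ∫ψ*·x²·ψ dx = 294.84, so ⟨x²⟩ = 294.84 / 19.552.
⟨x²⟩ = 15.079.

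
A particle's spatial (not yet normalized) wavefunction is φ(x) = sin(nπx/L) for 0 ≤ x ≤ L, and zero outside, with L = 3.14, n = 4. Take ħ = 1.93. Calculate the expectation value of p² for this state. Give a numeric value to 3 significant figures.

p² φ = −ħ² d²φ/dx²; ⟨p²⟩ = −ħ² ∫ φ*·φ'' dx / ∫|φ|² dx.
d/dx sin(nπx/L) = (nπ/L)·cos(nπx/L) and d²/dx² sin(nπx/L) = −(nπ/L)²·sin(nπx/L); on 0 ≤ x ≤ L, ∫sin²(nπx/L) dx = L/2 and ∫sin(nπx/L)·cos(nπx/L) dx = 0.
State is unnormalized: ∫|φ|² dx = 1.5700, and ∫φ*·(−ħ² φ'') dx = 93.664, so ⟨p²⟩ = 93.664 / 1.5700.
⟨p²⟩ = 59.659.

59.7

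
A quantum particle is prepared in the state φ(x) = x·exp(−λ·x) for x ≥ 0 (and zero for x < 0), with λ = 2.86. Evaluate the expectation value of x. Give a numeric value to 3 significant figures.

⟨x⟩ = ∫ x·|φ|² dx / ∫|φ|² dx (integrals over the domain).
Every integrand reduces to terms xʲ·e^(−2λx) on [0, ∞); use ∫₀^∞ xʲ·e^(−2λx) dx = j!/(2λ)^(j+1).
State is unnormalized: ∫|φ|² dx = 0.010687, and ∫φ*·x·φ dx = 0.0056049, so ⟨x⟩ = 0.0056049 / 0.010687.
⟨x⟩ = 0.52448.

0.524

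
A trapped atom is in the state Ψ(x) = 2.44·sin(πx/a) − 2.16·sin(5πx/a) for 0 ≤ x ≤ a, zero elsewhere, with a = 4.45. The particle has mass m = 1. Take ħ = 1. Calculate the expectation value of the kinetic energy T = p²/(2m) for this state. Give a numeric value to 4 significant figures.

2.877

T = −(ħ²/2m) d²/dx², so ⟨T⟩ = −(ħ²/2m) ∫ Ψ*·Ψ'' dx / ∫|Ψ|² dx; with m = 1.
d²/dx² sin(jπx/a) = −(jπ/a)²·sin(jπx/a); on 0 ≤ x ≤ a, ∫sin²(jπx/a) dx = a/2 and ∫sin(jπx/a)·sin(lπx/a) dx = 0 for j ≠ l, so only diagonal terms survive in ∫|Ψ|² and ∫Ψ·Ψ″; ∫Ψ·Ψ′ dx = [Ψ²/2] between the walls = 0.
State is unnormalized: ∫|Ψ|² dx = 23.628, and ∫Ψ*·(−ħ²/2m · Ψ'') dx = 67.975, so ⟨T⟩ = 67.975 / 23.628.
⟨T⟩ = 2.8769.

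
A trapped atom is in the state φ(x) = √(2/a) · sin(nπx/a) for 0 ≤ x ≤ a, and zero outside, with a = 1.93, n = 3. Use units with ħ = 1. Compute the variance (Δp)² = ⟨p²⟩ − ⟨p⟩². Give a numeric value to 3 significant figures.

23.8

Compute ⟨p⟩ and ⟨p²⟩ separately; (Δp)² = ⟨p²⟩ − ⟨p⟩².
d/dx sin(nπx/a) = (nπ/a)·cos(nπx/a) and d²/dx² sin(nπx/a) = −(nπ/a)²·sin(nπx/a); on 0 ≤ x ≤ a, ∫sin²(nπx/a) dx = a/2 and ∫sin(nπx/a)·cos(nπx/a) dx = 0.
⟨p⟩ = 0.0000 and ⟨p²⟩ = 23.847.
(Δp)² = 23.847 − (0.0000)² = 23.847.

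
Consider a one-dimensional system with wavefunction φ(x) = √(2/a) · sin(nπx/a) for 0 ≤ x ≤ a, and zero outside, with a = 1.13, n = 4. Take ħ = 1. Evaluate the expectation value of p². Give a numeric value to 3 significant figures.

p² φ = −ħ² d²φ/dx²; ⟨p²⟩ = −ħ² ∫ φ*·φ'' dx.
d/dx sin(nπx/a) = (nπ/a)·cos(nπx/a) and d²/dx² sin(nπx/a) = −(nπ/a)²·sin(nπx/a); on 0 ≤ x ≤ a, ∫sin²(nπx/a) dx = a/2 and ∫sin(nπx/a)·cos(nπx/a) dx = 0.
⟨p²⟩ = 123.67.

124.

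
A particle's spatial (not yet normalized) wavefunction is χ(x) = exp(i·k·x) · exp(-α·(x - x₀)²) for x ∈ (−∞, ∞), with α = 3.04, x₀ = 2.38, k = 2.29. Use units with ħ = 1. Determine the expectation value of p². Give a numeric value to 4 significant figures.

p² χ = −ħ² d²χ/dx²; ⟨p²⟩ = −ħ² ∫ χ*·χ'' dx / ∫|χ|² dx.
Gaussian moments (u = x − x₀): ∫u^(2j)·e^(−2αu²) du = (2j−1)!!/(4α)^j · √(π/(2α)), odd powers integrate to 0; here √(π/(2α)) = 0.71882. Derivatives: χ′ = (ik − 2αu)·χ, χ″ = ((ik − 2αu)² − 2α)·χ; the odd-in-u pieces drop out.
State is unnormalized: ∫|χ|² dx = 0.71882, and ∫χ*·(−ħ² χ'') dx = 5.9548, so ⟨p²⟩ = 5.9548 / 0.71882.
⟨p²⟩ = 8.2841.

8.284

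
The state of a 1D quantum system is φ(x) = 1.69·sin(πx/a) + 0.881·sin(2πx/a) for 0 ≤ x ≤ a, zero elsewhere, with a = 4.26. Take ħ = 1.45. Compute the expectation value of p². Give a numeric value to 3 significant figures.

p² φ = −ħ² d²φ/dx²; ⟨p²⟩ = −ħ² ∫ φ*·φ'' dx / ∫|φ|² dx.
d²/dx² sin(jπx/a) = −(jπ/a)²·sin(jπx/a); on 0 ≤ x ≤ a, ∫sin²(jπx/a) dx = a/2 and ∫sin(jπx/a)·sin(lπx/a) dx = 0 for j ≠ l, so only diagonal terms survive in ∫|φ|² and ∫φ·φ″; ∫φ·φ′ dx = [φ²/2] between the walls = 0.
State is unnormalized: ∫|φ|² dx = 7.7367, and ∫φ*·(−ħ² φ'') dx = 14.518, so ⟨p²⟩ = 14.518 / 7.7367.
⟨p²⟩ = 1.8765.

1.88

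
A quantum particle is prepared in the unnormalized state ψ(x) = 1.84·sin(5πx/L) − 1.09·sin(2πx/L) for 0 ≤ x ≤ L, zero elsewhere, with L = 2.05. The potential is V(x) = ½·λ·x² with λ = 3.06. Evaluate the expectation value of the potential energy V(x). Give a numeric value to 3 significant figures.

2.22

⟨V⟩ = ∫ V(x)·|ψ|² dx / ∫|ψ|² dx.
On 0 ≤ x ≤ L (j ≠ l): ∫sin²(jπx/L) dx = L/2, ∫sin(jπx/L)·sin(lπx/L) dx = 0; diagonal moments ∫x·sin²(jπx/L) dx = L²/4, ∫x²·sin²(jπx/L) dx = L³·(1/6 − 1/(4j²π²)); cross terms ∫x·sin(jπx/L)·sin(lπx/L) dx = 0 for j + l even and −4jlL²/(π²(j² − l²)²) for j + l odd, ∫x²·sin(jπx/L)·sin(lπx/L) dx = (−1)^(j+l)·4jlL³/(π²(j² − l²)²); higher powers the same way via product-to-sum and parts.
State is unnormalized: ∫|ψ|² dx = 4.6880, and ∫ψ*·V(x)·ψ dx = 10.389, so ⟨V⟩ = 10.389 / 4.6880.
⟨V⟩ = 2.2161.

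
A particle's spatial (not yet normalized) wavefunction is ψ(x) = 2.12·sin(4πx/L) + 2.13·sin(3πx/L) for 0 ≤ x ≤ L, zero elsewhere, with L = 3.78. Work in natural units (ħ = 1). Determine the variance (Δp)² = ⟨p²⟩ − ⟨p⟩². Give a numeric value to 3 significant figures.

Compute ⟨p⟩ and ⟨p²⟩ separately; (Δp)² = ⟨p²⟩ − ⟨p⟩².
d²/dx² sin(jπx/L) = −(jπ/L)²·sin(jπx/L); on 0 ≤ x ≤ L, ∫sin²(jπx/L) dx = L/2 and ∫sin(jπx/L)·sin(lπx/L) dx = 0 for j ≠ l, so only diagonal terms survive in ∫|ψ|² and ∫ψ·ψ″; ∫ψ·ψ′ dx = [ψ²/2] between the walls = 0.
Normalization: ∫|ψ|² dx = 17.069.
⟨p⟩ = 0.0000 and ⟨p²⟩ = 8.6229.
(Δp)² = 8.6229 − (0.0000)² = 8.6229.

8.62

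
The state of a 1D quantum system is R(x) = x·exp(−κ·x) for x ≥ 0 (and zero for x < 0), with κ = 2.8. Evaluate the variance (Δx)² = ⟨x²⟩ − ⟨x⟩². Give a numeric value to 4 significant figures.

0.09566

Compute ⟨x⟩ and ⟨x²⟩ separately, then (Δx)² = ⟨x²⟩ − ⟨x⟩².
Every integrand reduces to terms xʲ·e^(−2κx) on [0, ∞); use ∫₀^∞ xʲ·e^(−2κx) dx = j!/(2κ)^(j+1).
Normalization: ∫|R|² dx = 0.011388.
⟨x⟩ = 0.53571 and ⟨x²⟩ = 0.38265.
(Δx)² = 0.38265 − (0.53571)² = 0.095663.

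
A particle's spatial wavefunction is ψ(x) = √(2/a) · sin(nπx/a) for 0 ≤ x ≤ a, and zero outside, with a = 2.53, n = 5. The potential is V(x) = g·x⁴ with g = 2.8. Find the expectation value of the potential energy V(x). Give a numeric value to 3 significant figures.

22.5

⟨V⟩ = ∫ V(x)·|ψ|² dx.
With sin²θ = (1 − cos2θ)/2 on 0 ≤ x ≤ a: ∫sin²(nπx/a) dx = a/2, ∫x·sin²(nπx/a) dx = a²/4, ∫x²·sin²(nπx/a) dx = a³·(1/6 − 1/(4n²π²)); higher powers xᵏ the same way, integrating xᵏ·cos(2nπx/a) by parts.
⟨V⟩ = 22.482.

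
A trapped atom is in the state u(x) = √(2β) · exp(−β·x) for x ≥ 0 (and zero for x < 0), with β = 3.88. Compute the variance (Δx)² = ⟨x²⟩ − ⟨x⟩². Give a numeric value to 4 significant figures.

0.01661

Compute ⟨x⟩ and ⟨x²⟩ separately, then (Δx)² = ⟨x²⟩ − ⟨x⟩².
Every integrand reduces to terms xʲ·e^(−2βx) on [0, ∞); use ∫₀^∞ xʲ·e^(−2βx) dx = j!/(2β)^(j+1).
⟨x⟩ = 0.12887 and ⟨x²⟩ = 0.033213.
(Δx)² = 0.033213 − (0.12887)² = 0.016606.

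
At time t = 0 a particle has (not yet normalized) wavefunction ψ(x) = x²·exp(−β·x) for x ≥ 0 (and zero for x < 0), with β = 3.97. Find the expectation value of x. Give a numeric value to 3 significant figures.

0.630

⟨x⟩ = ∫ x·|ψ|² dx / ∫|ψ|² dx (integrals over the domain).
Every integrand reduces to terms xʲ·e^(−2βx) on [0, ∞); use ∫₀^∞ xʲ·e^(−2βx) dx = j!/(2β)^(j+1).
State is unnormalized: ∫|ψ|² dx = 0.00076052, and ∫ψ*·x·ψ dx = 0.00047891, so ⟨x⟩ = 0.00047891 / 0.00076052.
⟨x⟩ = 0.62972.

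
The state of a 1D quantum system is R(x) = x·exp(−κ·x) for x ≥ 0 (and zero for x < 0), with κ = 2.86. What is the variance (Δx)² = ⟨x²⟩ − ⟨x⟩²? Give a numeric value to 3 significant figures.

0.0917

Compute ⟨x⟩ and ⟨x²⟩ separately, then (Δx)² = ⟨x²⟩ − ⟨x⟩².
Every integrand reduces to terms xʲ·e^(−2κx) on [0, ∞); use ∫₀^∞ xʲ·e^(−2κx) dx = j!/(2κ)^(j+1).
Normalization: ∫|R|² dx = 0.010687.
⟨x⟩ = 0.52448 and ⟨x²⟩ = 0.36677.
(Δx)² = 0.36677 − (0.52448)² = 0.091692.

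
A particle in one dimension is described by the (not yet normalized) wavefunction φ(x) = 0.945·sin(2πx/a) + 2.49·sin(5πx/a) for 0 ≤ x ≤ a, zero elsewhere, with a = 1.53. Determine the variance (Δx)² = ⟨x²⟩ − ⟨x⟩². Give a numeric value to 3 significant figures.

Compute ⟨x⟩ and ⟨x²⟩ separately, then (Δx)² = ⟨x²⟩ − ⟨x⟩².
On 0 ≤ x ≤ a (j ≠ l): ∫sin²(jπx/a) dx = a/2, ∫sin(jπx/a)·sin(lπx/a) dx = 0; diagonal moments ∫x·sin²(jπx/a) dx = a²/4, ∫x²·sin²(jπx/a) dx = a³·(1/6 − 1/(4j²π²)); cross terms ∫x·sin(jπx/a)·sin(lπx/a) dx = 0 for j + l even and −4jla²/(π²(j² − l²)²) for j + l odd, ∫x²·sin(jπx/a)·sin(lπx/a) dx = (−1)^(j+l)·4jla³/(π²(j² − l²)²); higher powers the same way via product-to-sum and parts.
Normalization: ∫|φ|² dx = 5.4262.
⟨x⟩ = 0.74634 and ⟨x²⟩ = 0.74387.
(Δx)² = 0.74387 − (0.74634)² = 0.18685.

0.187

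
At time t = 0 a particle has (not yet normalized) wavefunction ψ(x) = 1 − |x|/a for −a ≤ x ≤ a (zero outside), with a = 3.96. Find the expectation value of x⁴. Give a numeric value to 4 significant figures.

⟨x⁴⟩ = ∫ x⁴·|ψ|² dx / ∫|ψ|² dx (integrals over the domain).
ψ is even, so ∫ over [−a, a] = 2∫₀ᵃ with ψ = 1 − x/a there: ∫₀ᵃ (1 − x/a)² dx = a/3, ∫₀ᵃ x²(1 − x/a)² dx = a³/30, ∫₀ᵃ x⁴(1 − x/a)² dx = a⁵/105.
State is unnormalized: ∫|ψ|² dx = 2.6400, and ∫ψ*·x⁴·ψ dx = 18.549, so ⟨x⁴⟩ = 18.549 / 2.6400.
⟨x⁴⟩ = 7.0261.

7.026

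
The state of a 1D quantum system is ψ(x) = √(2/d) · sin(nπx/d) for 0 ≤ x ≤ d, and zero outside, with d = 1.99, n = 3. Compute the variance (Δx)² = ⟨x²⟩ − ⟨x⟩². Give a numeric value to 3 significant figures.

0.308

Compute ⟨x⟩ and ⟨x²⟩ separately, then (Δx)² = ⟨x²⟩ − ⟨x⟩².
With sin²θ = (1 − cos2θ)/2 on 0 ≤ x ≤ d: ∫sin²(nπx/d) dx = d/2, ∫x·sin²(nπx/d) dx = d²/4, ∫x²·sin²(nπx/d) dx = d³·(1/6 − 1/(4n²π²)); higher powers xᵏ the same way, integrating xᵏ·cos(2nπx/d) by parts.
⟨x⟩ = 0.99500 and ⟨x²⟩ = 1.2977.
(Δx)² = 1.2977 − (0.99500)² = 0.30772.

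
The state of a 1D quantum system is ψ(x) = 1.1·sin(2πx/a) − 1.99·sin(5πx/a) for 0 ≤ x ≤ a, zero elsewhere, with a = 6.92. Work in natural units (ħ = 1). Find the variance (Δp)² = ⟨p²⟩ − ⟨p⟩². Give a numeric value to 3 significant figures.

Compute ⟨p⟩ and ⟨p²⟩ separately; (Δp)² = ⟨p²⟩ − ⟨p⟩².
d²/dx² sin(jπx/a) = −(jπ/a)²·sin(jπx/a); on 0 ≤ x ≤ a, ∫sin²(jπx/a) dx = a/2 and ∫sin(jπx/a)·sin(lπx/a) dx = 0 for j ≠ l, so only diagonal terms survive in ∫|ψ|² and ∫ψ·ψ″; ∫ψ·ψ′ dx = [ψ²/2] between the walls = 0.
Normalization: ∫|ψ|² dx = 17.889.
⟨p⟩ = 0.0000 and ⟨p²⟩ = 4.1397.
(Δp)² = 4.1397 − (0.0000)² = 4.1397.

4.14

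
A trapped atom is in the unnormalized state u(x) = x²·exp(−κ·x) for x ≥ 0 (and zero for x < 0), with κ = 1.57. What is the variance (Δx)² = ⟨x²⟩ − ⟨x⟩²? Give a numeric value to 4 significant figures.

Compute ⟨x⟩ and ⟨x²⟩ separately, then (Δx)² = ⟨x²⟩ − ⟨x⟩².
Every integrand reduces to terms xʲ·e^(−2κx) on [0, ∞); use ∫₀^∞ xʲ·e^(−2κx) dx = j!/(2κ)^(j+1).
Normalization: ∫|u|² dx = 0.078625.
⟨x⟩ = 1.5924 and ⟨x²⟩ = 3.0427.
(Δx)² = 3.0427 − (1.5924)² = 0.50712.

0.5071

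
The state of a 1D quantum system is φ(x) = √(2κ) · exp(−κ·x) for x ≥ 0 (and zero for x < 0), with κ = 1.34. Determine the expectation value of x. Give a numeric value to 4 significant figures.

⟨x⟩ = ∫ x·|φ|² dx (integrals over the domain).
Every integrand reduces to terms xʲ·e^(−2κx) on [0, ∞); use ∫₀^∞ xʲ·e^(−2κx) dx = j!/(2κ)^(j+1).
⟨x⟩ = 0.37313.

0.3731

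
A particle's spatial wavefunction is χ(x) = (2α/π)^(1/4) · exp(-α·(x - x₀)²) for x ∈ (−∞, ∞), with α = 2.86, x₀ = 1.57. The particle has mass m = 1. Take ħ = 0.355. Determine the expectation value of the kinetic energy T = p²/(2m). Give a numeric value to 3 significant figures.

T = −(ħ²/2m) d²/dx², so ⟨T⟩ = −(ħ²/2m) ∫ χ*·χ'' dx; with m = 1.
Gaussian moments (u = x − x₀): ∫u^(2j)·e^(−2αu²) du = (2j−1)!!/(4α)^j · √(π/(2α)), odd powers integrate to 0; here √(π/(2α)) = 0.74110. Derivatives: d/dx e^(−αu²) = −2αu·e^(−αu²), d²/dx² e^(−αu²) = (4α²u² − 2α)·e^(−αu²).
⟨T⟩ = 0.18022.

0.180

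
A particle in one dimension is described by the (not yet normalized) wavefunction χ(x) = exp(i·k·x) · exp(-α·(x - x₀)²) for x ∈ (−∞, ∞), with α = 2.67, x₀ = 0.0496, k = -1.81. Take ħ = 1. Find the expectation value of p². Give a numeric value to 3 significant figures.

5.95

p² χ = −ħ² d²χ/dx²; ⟨p²⟩ = −ħ² ∫ χ*·χ'' dx / ∫|χ|² dx.
Gaussian moments (u = x − x₀): ∫u^(2j)·e^(−2αu²) du = (2j−1)!!/(4α)^j · √(π/(2α)), odd powers integrate to 0; here √(π/(2α)) = 0.76702. Derivatives: χ′ = (ik − 2αu)·χ, χ″ = ((ik − 2αu)² − 2α)·χ; the odd-in-u pieces drop out.
State is unnormalized: ∫|χ|² dx = 0.76702, and ∫χ*·(−ħ² χ'') dx = 4.5608, so ⟨p²⟩ = 4.5608 / 0.76702.
⟨p²⟩ = 5.9461.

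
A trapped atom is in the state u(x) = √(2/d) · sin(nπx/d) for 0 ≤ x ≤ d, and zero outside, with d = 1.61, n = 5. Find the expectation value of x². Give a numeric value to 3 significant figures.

0.859

⟨x²⟩ = ∫ x²·|u|² dx (integrals over the domain).
With sin²θ = (1 − cos2θ)/2 on 0 ≤ x ≤ d: ∫sin²(nπx/d) dx = d/2, ∫x·sin²(nπx/d) dx = d²/4, ∫x²·sin²(nπx/d) dx = d³·(1/6 − 1/(4n²π²)); higher powers xᵏ the same way, integrating xᵏ·cos(2nπx/d) by parts.
⟨x²⟩ = 0.85878.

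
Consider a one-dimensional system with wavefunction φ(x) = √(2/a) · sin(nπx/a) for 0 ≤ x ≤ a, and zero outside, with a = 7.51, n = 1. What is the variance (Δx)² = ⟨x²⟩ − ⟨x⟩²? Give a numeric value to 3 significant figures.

Compute ⟨x⟩ and ⟨x²⟩ separately, then (Δx)² = ⟨x²⟩ − ⟨x⟩².
With sin²θ = (1 − cos2θ)/2 on 0 ≤ x ≤ a: ∫sin²(nπx/a) dx = a/2, ∫x·sin²(nπx/a) dx = a²/4, ∫x²·sin²(nπx/a) dx = a³·(1/6 − 1/(4n²π²)); higher powers xᵏ the same way, integrating xᵏ·cos(2nπx/a) by parts.
⟨x⟩ = 3.7550 and ⟨x²⟩ = 15.943.
(Δx)² = 15.943 − (3.7550)² = 1.8427.

1.84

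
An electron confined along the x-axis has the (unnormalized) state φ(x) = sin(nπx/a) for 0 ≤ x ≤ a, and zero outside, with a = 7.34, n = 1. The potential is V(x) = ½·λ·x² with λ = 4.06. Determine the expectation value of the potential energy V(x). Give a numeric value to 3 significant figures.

30.9

⟨V⟩ = ∫ V(x)·|φ|² dx / ∫|φ|² dx.
With sin²θ = (1 − cos2θ)/2 on 0 ≤ x ≤ a: ∫sin²(nπx/a) dx = a/2, ∫x·sin²(nπx/a) dx = a²/4, ∫x²·sin²(nπx/a) dx = a³·(1/6 − 1/(4n²π²)); higher powers xᵏ the same way, integrating xᵏ·cos(2nπx/a) by parts.
State is unnormalized: ∫|φ|² dx = 3.6700, and ∫φ*·V(x)·φ dx = 113.46, so ⟨V⟩ = 113.46 / 3.6700.
⟨V⟩ = 30.915.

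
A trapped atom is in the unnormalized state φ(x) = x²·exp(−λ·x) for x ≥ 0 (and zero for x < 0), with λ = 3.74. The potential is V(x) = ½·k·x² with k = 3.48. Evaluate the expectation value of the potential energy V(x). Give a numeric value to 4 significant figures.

⟨V⟩ = ∫ V(x)·|φ|² dx / ∫|φ|² dx.
Every integrand reduces to terms xʲ·e^(−2λx) on [0, ∞); use ∫₀^∞ xʲ·e^(−2λx) dx = j!/(2λ)^(j+1).
State is unnormalized: ∫|φ|² dx = 0.0010250, and ∫φ*·V(x)·φ dx = 0.00095625, so ⟨V⟩ = 0.00095625 / 0.0010250.
⟨V⟩ = 0.93297.

0.9330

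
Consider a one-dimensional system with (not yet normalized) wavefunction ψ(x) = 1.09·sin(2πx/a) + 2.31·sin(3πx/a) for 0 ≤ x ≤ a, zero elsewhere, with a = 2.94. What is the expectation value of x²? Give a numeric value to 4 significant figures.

1.524

⟨x²⟩ = ∫ x²·|ψ|² dx / ∫|ψ|² dx (integrals over the domain).
On 0 ≤ x ≤ a (j ≠ l): ∫sin²(jπx/a) dx = a/2, ∫sin(jπx/a)·sin(lπx/a) dx = 0; diagonal moments ∫x·sin²(jπx/a) dx = a²/4, ∫x²·sin²(jπx/a) dx = a³·(1/6 − 1/(4j²π²)); cross terms ∫x·sin(jπx/a)·sin(lπx/a) dx = 0 for j + l even and −4jla²/(π²(j² − l²)²) for j + l odd, ∫x²·sin(jπx/a)·sin(lπx/a) dx = (−1)^(j+l)·4jla³/(π²(j² − l²)²); higher powers the same way via product-to-sum and parts.
State is unnormalized: ∫|ψ|² dx = 9.5906, and ∫ψ*·x²·ψ dx = 14.612, so ⟨x²⟩ = 14.612 / 9.5906.
⟨x²⟩ = 1.5236.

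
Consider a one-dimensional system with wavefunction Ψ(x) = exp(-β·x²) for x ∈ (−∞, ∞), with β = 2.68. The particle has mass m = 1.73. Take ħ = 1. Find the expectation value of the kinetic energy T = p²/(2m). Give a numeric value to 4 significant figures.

T = −(ħ²/2m) d²/dx², so ⟨T⟩ = −(ħ²/2m) ∫ Ψ*·Ψ'' dx / ∫|Ψ|² dx; with m = 1.73.
Gaussian moments: ∫x^(2j)·e^(−2βx²) dx = (2j−1)!!/(4β)^j · √(π/(2β)), odd powers integrate to 0; here √(π/(2β)) = 0.76558. Derivatives: d/dx e^(−βx²) = −2βx·e^(−βx²), d²/dx² e^(−βx²) = (4β²x² − 2β)·e^(−βx²).
State is unnormalized: ∫|Ψ|² dx = 0.76558, and ∫Ψ*·(−ħ²/2m · Ψ'') dx = 0.59300, so ⟨T⟩ = 0.59300 / 0.76558.
⟨T⟩ = 0.77457.

0.7746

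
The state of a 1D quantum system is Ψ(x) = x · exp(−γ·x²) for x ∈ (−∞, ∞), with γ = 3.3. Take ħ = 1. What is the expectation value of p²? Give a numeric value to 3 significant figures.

9.90

p² Ψ = −ħ² d²Ψ/dx²; ⟨p²⟩ = −ħ² ∫ Ψ*·Ψ'' dx / ∫|Ψ|² dx.
Expand each integrand as polynomial × e^(−2γx²) and use ∫x^(2j)·e^(−2γx²) dx = (2j−1)!!/(4γ)^j · √(π/(2γ)), odd powers → 0; here √(π/(2γ)) = 0.68993. Differentiate with the product rule, d/dx e^(−γx²) = −2γx·e^(−γx²).
State is unnormalized: ∫|Ψ|² dx = 0.052267, and ∫Ψ*·(−ħ² Ψ'') dx = 0.51745, so ⟨p²⟩ = 0.51745 / 0.052267.
⟨p²⟩ = 9.9000.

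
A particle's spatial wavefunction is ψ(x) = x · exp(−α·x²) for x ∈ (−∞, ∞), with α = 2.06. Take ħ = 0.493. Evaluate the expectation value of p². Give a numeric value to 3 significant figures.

p² ψ = −ħ² d²ψ/dx²; ⟨p²⟩ = −ħ² ∫ ψ*·ψ'' dx / ∫|ψ|² dx.
Expand each integrand as polynomial × e^(−2αx²) and use ∫x^(2j)·e^(−2αx²) dx = (2j−1)!!/(4α)^j · √(π/(2α)), odd powers → 0; here √(π/(2α)) = 0.87323. Differentiate with the product rule, d/dx e^(−αx²) = −2αx·e^(−αx²).
State is unnormalized: ∫|ψ|² dx = 0.10597, and ∫ψ*·(−ħ² ψ'') dx = 0.15918, so ⟨p²⟩ = 0.15918 / 0.10597.
⟨p²⟩ = 1.5020.

1.50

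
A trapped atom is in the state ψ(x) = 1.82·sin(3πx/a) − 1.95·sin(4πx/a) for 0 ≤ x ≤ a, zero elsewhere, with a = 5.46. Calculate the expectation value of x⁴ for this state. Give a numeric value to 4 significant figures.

303.8

⟨x⁴⟩ = ∫ x⁴·|ψ|² dx / ∫|ψ|² dx (integrals over the domain).
On 0 ≤ x ≤ a (j ≠ l): ∫sin²(jπx/a) dx = a/2, ∫sin(jπx/a)·sin(lπx/a) dx = 0; diagonal moments ∫x·sin²(jπx/a) dx = a²/4, ∫x²·sin²(jπx/a) dx = a³·(1/6 − 1/(4j²π²)); cross terms ∫x·sin(jπx/a)·sin(lπx/a) dx = 0 for j + l even and −4jla²/(π²(j² − l²)²) for j + l odd, ∫x²·sin(jπx/a)·sin(lπx/a) dx = (−1)^(j+l)·4jla³/(π²(j² − l²)²); higher powers the same way via product-to-sum and parts.
State is unnormalized: ∫|ψ|² dx = 19.424, and ∫ψ*·x⁴·ψ dx = 5901.5, so ⟨x⁴⟩ = 5901.5 / 19.424.
⟨x⁴⟩ = 303.83.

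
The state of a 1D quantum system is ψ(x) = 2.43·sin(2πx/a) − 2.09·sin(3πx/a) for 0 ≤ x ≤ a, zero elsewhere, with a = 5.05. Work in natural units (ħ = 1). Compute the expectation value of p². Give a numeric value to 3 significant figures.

p² ψ = −ħ² d²ψ/dx²; ⟨p²⟩ = −ħ² ∫ ψ*·ψ'' dx / ∫|ψ|² dx.
d²/dx² sin(jπx/a) = −(jπ/a)²·sin(jπx/a); on 0 ≤ x ≤ a, ∫sin²(jπx/a) dx = a/2 and ∫sin(jπx/a)·sin(lπx/a) dx = 0 for j ≠ l, so only diagonal terms survive in ∫|ψ|² and ∫ψ·ψ″; ∫ψ·ψ′ dx = [ψ²/2] between the walls = 0.
State is unnormalized: ∫|ψ|² dx = 25.939, and ∫ψ*·(−ħ² ψ'') dx = 61.497, so ⟨p²⟩ = 61.497 / 25.939.
⟨p²⟩ = 2.3708.

2.37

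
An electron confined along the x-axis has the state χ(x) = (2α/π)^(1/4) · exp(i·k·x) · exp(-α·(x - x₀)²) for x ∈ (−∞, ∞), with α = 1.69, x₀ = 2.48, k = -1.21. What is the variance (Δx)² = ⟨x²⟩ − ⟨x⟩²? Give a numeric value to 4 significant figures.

Compute ⟨x⟩ and ⟨x²⟩ separately, then (Δx)² = ⟨x²⟩ − ⟨x⟩².
Gaussian moments (u = x − x₀): ∫u^(2j)·e^(−2αu²) du = (2j−1)!!/(4α)^j · √(π/(2α)), odd powers integrate to 0; here √(π/(2α)) = 0.96409.
⟨x⟩ = 2.4800 and ⟨x²⟩ = 6.2983.
(Δx)² = 6.2983 − (2.4800)² = 0.14793.

0.1479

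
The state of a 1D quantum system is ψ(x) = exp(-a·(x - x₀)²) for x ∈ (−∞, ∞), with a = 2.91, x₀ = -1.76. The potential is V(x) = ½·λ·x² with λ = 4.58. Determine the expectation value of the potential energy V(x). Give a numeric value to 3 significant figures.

7.29

⟨V⟩ = ∫ V(x)·|ψ|² dx / ∫|ψ|² dx.
Gaussian moments (u = x − x₀): ∫u^(2j)·e^(−2au²) du = (2j−1)!!/(4a)^j · √(π/(2a)), odd powers integrate to 0; here √(π/(2a)) = 0.73471.
State is unnormalized: ∫|ψ|² dx = 0.73471, and ∫ψ*·V(x)·ψ dx = 5.3562, so ⟨V⟩ = 5.3562 / 0.73471.
⟨V⟩ = 7.2902.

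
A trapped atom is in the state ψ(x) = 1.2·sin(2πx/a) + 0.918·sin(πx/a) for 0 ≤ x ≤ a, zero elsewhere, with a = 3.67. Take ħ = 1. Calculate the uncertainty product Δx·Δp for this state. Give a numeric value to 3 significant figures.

0.868

Δx = √(⟨x²⟩−⟨x⟩²), Δp = √(⟨p²⟩−⟨p⟩²).
On 0 ≤ x ≤ a (j ≠ l): ∫sin²(jπx/a) dx = a/2, ∫sin(jπx/a)·sin(lπx/a) dx = 0; diagonal moments ∫x·sin²(jπx/a) dx = a²/4, ∫x²·sin²(jπx/a) dx = a³·(1/6 − 1/(4j²π²)); cross terms ∫x·sin(jπx/a)·sin(lπx/a) dx = 0 for j + l even and −4jla²/(π²(j² − l²)²) for j + l odd, ∫x²·sin(jπx/a)·sin(lπx/a) dx = (−1)^(j+l)·4jla³/(π²(j² − l²)²); higher powers the same way via product-to-sum and parts. d²/dx² sin(jπx/a) = −(jπ/a)²·sin(jπx/a); on 0 ≤ x ≤ a, ∫sin²(jπx/a) dx = a/2 and ∫sin(jπx/a)·sin(lπx/a) dx = 0 for j ≠ l, so only diagonal terms survive in ∫|ψ|² and ∫ψ·ψ″; ∫ψ·ψ′ dx = [ψ²/2] between the walls = 0.
Normalization: ∫|ψ|² dx = 4.1888.
⟨x⟩ = 1.1970, ⟨x²⟩ = 1.7885 ⇒ Δx = 0.59650.
⟨p⟩ = 0.0000, ⟨p²⟩ = 2.1195 ⇒ Δp = 1.4559.
Δx·Δp = 0.86841.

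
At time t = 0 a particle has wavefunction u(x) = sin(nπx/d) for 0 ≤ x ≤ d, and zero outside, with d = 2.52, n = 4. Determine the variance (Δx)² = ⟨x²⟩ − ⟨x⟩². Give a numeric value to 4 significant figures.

Compute ⟨x⟩ and ⟨x²⟩ separately, then (Δx)² = ⟨x²⟩ − ⟨x⟩².
With sin²θ = (1 − cos2θ)/2 on 0 ≤ x ≤ d: ∫sin²(nπx/d) dx = d/2, ∫x·sin²(nπx/d) dx = d²/4, ∫x²·sin²(nπx/d) dx = d³·(1/6 − 1/(4n²π²)); higher powers xᵏ the same way, integrating xᵏ·cos(2nπx/d) by parts.
Normalization: ∫|u|² dx = 1.2600.
⟨x⟩ = 1.2600 and ⟨x²⟩ = 2.0967.
(Δx)² = 2.0967 − (1.2600)² = 0.50909.

0.5091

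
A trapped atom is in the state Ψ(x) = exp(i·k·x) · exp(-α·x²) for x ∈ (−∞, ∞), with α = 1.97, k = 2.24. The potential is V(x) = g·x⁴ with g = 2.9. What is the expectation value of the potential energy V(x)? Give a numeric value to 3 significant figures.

⟨V⟩ = ∫ V(x)·|Ψ|² dx / ∫|Ψ|² dx.
Gaussian moments: ∫x^(2j)·e^(−2αx²) dx = (2j−1)!!/(4α)^j · √(π/(2α)), odd powers integrate to 0; here √(π/(2α)) = 0.89295.
State is unnormalized: ∫|Ψ|² dx = 0.89295, and ∫Ψ*·V(x)·Ψ dx = 0.12511, so ⟨V⟩ = 0.12511 / 0.89295.
⟨V⟩ = 0.14011.

0.140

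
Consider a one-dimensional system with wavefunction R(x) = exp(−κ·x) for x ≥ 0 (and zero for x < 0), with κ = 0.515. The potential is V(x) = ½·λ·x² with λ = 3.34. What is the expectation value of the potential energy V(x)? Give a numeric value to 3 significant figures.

⟨V⟩ = ∫ V(x)·|R|² dx / ∫|R|² dx.
Every integrand reduces to terms xʲ·e^(−2κx) on [0, ∞); use ∫₀^∞ xʲ·e^(−2κx) dx = j!/(2κ)^(j+1).
State is unnormalized: ∫|R|² dx = 0.97087, and ∫R*·V(x)·R dx = 3.0566, so ⟨V⟩ = 3.0566 / 0.97087.
⟨V⟩ = 3.1483.

3.15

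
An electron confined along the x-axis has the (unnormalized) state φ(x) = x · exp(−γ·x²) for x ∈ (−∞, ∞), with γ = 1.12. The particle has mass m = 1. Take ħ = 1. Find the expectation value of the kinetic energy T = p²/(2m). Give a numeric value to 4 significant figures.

1.680

T = −(ħ²/2m) d²/dx², so ⟨T⟩ = −(ħ²/2m) ∫ φ*·φ'' dx / ∫|φ|² dx; with m = 1.
Expand each integrand as polynomial × e^(−2γx²) and use ∫x^(2j)·e^(−2γx²) dx = (2j−1)!!/(4γ)^j · √(π/(2γ)), odd powers → 0; here √(π/(2γ)) = 1.1843. Differentiate with the product rule, d/dx e^(−γx²) = −2γx·e^(−γx²).
State is unnormalized: ∫|φ|² dx = 0.26435, and ∫φ*·(−ħ²/2m · φ'') dx = 0.44410, so ⟨T⟩ = 0.44410 / 0.26435.
⟨T⟩ = 1.6800.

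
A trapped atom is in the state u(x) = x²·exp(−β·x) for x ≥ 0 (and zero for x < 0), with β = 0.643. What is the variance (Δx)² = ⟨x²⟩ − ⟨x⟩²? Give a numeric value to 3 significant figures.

Compute ⟨x⟩ and ⟨x²⟩ separately, then (Δx)² = ⟨x²⟩ − ⟨x⟩².
Every integrand reduces to terms xʲ·e^(−2βx) on [0, ∞); use ∫₀^∞ xʲ·e^(−2βx) dx = j!/(2β)^(j+1).
Normalization: ∫|u|² dx = 6.8235.
⟨x⟩ = 3.8880 and ⟨x²⟩ = 18.140.
(Δx)² = 18.140 − (3.8880)² = 3.0233.

3.02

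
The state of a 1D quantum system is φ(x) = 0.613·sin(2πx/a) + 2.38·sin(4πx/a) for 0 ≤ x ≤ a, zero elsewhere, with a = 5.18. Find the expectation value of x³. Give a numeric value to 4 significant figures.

38.50

⟨x³⟩ = ∫ x³·|φ|² dx / ∫|φ|² dx (integrals over the domain).
On 0 ≤ x ≤ a (j ≠ l): ∫sin²(jπx/a) dx = a/2, ∫sin(jπx/a)·sin(lπx/a) dx = 0; diagonal moments ∫x·sin²(jπx/a) dx = a²/4, ∫x²·sin²(jπx/a) dx = a³·(1/6 − 1/(4j²π²)); cross terms ∫x·sin(jπx/a)·sin(lπx/a) dx = 0 for j + l even and −4jla²/(π²(j² − l²)²) for j + l odd, ∫x²·sin(jπx/a)·sin(lπx/a) dx = (−1)^(j+l)·4jla³/(π²(j² − l²)²); higher powers the same way via product-to-sum and parts.
State is unnormalized: ∫|φ|² dx = 15.644, and ∫φ*·x³·φ dx = 602.30, so ⟨x³⟩ = 602.30 / 15.644.
⟨x³⟩ = 38.500.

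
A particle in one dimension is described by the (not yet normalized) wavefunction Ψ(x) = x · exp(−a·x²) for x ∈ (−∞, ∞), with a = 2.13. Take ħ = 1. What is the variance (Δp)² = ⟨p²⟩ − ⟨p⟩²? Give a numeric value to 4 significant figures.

6.390

Compute ⟨p⟩ and ⟨p²⟩ separately; (Δp)² = ⟨p²⟩ − ⟨p⟩².
Expand each integrand as polynomial × e^(−2ax²) and use ∫x^(2j)·e^(−2ax²) dx = (2j−1)!!/(4a)^j · √(π/(2a)), odd powers → 0; here √(π/(2a)) = 0.85876. Differentiate with the product rule, d/dx e^(−ax²) = −2ax·e^(−ax²).
Normalization: ∫|Ψ|² dx = 0.10079.
⟨p⟩ = 0.0000 and ⟨p²⟩ = 6.3900.
(Δp)² = 6.3900 − (0.0000)² = 6.3900.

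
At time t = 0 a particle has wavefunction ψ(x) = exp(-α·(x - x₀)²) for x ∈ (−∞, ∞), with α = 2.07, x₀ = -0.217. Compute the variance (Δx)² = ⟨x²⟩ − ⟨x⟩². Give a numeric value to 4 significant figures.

0.1208

Compute ⟨x⟩ and ⟨x²⟩ separately, then (Δx)² = ⟨x²⟩ − ⟨x⟩².
Gaussian moments (u = x − x₀): ∫u^(2j)·e^(−2αu²) du = (2j−1)!!/(4α)^j · √(π/(2α)), odd powers integrate to 0; here √(π/(2α)) = 0.87111.
Normalization: ∫|ψ|² dx = 0.87111.
⟨x⟩ = -0.21700 and ⟨x²⟩ = 0.16786.
(Δx)² = 0.16786 − (-0.21700)² = 0.12077.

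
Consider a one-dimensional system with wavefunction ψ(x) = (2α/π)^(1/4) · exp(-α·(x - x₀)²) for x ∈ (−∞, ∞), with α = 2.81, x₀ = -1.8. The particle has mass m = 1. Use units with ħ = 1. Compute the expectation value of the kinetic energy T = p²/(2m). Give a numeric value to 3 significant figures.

1.41

T = −(ħ²/2m) d²/dx², so ⟨T⟩ = −(ħ²/2m) ∫ ψ*·ψ'' dx; with m = 1.
Gaussian moments (u = x − x₀): ∫u^(2j)·e^(−2αu²) du = (2j−1)!!/(4α)^j · √(π/(2α)), odd powers integrate to 0; here √(π/(2α)) = 0.74766. Derivatives: d/dx e^(−αu²) = −2αu·e^(−αu²), d²/dx² e^(−αu²) = (4α²u² − 2α)·e^(−αu²).
⟨T⟩ = 1.4050.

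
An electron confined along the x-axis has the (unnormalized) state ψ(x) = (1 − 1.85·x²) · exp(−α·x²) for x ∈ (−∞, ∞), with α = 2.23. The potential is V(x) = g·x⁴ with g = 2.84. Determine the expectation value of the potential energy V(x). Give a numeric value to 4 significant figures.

⟨V⟩ = ∫ V(x)·|ψ|² dx / ∫|ψ|² dx.
Expand each integrand as polynomial × e^(−2αx²) and use ∫x^(2j)·e^(−2αx²) dx = (2j−1)!!/(4α)^j · √(π/(2α)), odd powers → 0; here √(π/(2α)) = 0.83928.
State is unnormalized: ∫|ψ|² dx = 0.59945, and ∫ψ*·V(x)·ψ dx = 0.038780, so ⟨V⟩ = 0.038780 / 0.59945.
⟨V⟩ = 0.064693.

0.06469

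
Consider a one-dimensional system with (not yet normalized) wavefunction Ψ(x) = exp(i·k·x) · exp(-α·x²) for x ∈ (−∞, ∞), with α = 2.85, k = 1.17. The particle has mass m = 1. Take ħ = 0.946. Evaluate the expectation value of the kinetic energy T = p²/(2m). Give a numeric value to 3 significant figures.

T = −(ħ²/2m) d²/dx², so ⟨T⟩ = −(ħ²/2m) ∫ Ψ*·Ψ'' dx / ∫|Ψ|² dx; with m = 1.
Gaussian moments: ∫x^(2j)·e^(−2αx²) dx = (2j−1)!!/(4α)^j · √(π/(2α)), odd powers integrate to 0; here √(π/(2α)) = 0.74240. Derivatives: Ψ′ = (ik − 2αx)·Ψ, Ψ″ = ((ik − 2αx)² − 2α)·Ψ; the odd-in-x pieces drop out.
State is unnormalized: ∫|Ψ|² dx = 0.74240, and ∫Ψ*·(−ħ²/2m · Ψ'') dx = 1.4015, so ⟨T⟩ = 1.4015 / 0.74240.
⟨T⟩ = 1.8878.

1.89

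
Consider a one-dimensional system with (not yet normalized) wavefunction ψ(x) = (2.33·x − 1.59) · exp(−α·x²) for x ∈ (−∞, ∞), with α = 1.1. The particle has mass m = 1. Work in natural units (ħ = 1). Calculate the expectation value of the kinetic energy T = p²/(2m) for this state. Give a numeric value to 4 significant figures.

T = −(ħ²/2m) d²/dx², so ⟨T⟩ = −(ħ²/2m) ∫ ψ*·ψ'' dx / ∫|ψ|² dx; with m = 1.
Expand each integrand as polynomial × e^(−2αx²) and use ∫x^(2j)·e^(−2αx²) dx = (2j−1)!!/(4α)^j · √(π/(2α)), odd powers → 0; here √(π/(2α)) = 1.1950. Differentiate with the product rule, d/dx e^(−αx²) = −2αx·e^(−αx²).
State is unnormalized: ∫|ψ|² dx = 4.4955, and ∫ψ*·(−ħ²/2m · ψ'') dx = 4.0944, so ⟨T⟩ = 4.0944 / 4.4955.
⟨T⟩ = 0.91078.

0.9108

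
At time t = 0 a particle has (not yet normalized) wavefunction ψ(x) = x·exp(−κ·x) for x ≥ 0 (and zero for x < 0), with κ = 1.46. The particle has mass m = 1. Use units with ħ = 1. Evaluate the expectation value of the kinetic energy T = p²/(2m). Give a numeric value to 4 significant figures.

T = −(ħ²/2m) d²/dx², so ⟨T⟩ = −(ħ²/2m) ∫ ψ*·ψ'' dx / ∫|ψ|² dx; with m = 1.
Differentiate x·exp(−κ·x) with the product rule; every integrand then reduces to terms xʲ·e^(−2κx) on [0, ∞), with ∫₀^∞ xʲ·e^(−2κx) dx = j!/(2κ)^(j+1).
State is unnormalized: ∫|ψ|² dx = 0.080331, and ∫ψ*·(−ħ²/2m · ψ'') dx = 0.085616, so ⟨T⟩ = 0.085616 / 0.080331.
⟨T⟩ = 1.0658.

1.066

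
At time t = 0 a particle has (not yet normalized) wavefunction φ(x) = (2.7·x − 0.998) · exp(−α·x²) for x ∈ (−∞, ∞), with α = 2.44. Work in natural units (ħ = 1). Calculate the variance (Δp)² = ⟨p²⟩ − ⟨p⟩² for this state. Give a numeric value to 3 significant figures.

4.53

Compute ⟨p⟩ and ⟨p²⟩ separately; (Δp)² = ⟨p²⟩ − ⟨p⟩².
Expand each integrand as polynomial × e^(−2αx²) and use ∫x^(2j)·e^(−2αx²) dx = (2j−1)!!/(4α)^j · √(π/(2α)), odd powers → 0; here √(π/(2α)) = 0.80235. Differentiate with the product rule, d/dx e^(−αx²) = −2αx·e^(−αx²).
Normalization: ∫|φ|² dx = 1.3984.
⟨p⟩ = 0.0000 and ⟨p²⟩ = 4.5313.
(Δp)² = 4.5313 − (0.0000)² = 4.5313.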